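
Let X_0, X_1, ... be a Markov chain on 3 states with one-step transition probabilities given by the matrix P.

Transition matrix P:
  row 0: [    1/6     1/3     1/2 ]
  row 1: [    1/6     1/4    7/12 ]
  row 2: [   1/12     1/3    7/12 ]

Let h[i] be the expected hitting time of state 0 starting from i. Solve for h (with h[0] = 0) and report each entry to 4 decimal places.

First-step conditioning: h[0] = 0; for i ≠ 0, h[i] = 1 + Σ_k P[i][k]·h[k].
  h[1] = 1 + 1/4·h[1] + 7/12·h[2]
  h[2] = 1 + 1/3·h[1] + 7/12·h[2]
Solving the 2×2 linear system over states ≠ 0 gives exactly h = [0, 144/17, 156/17] (h[0] = 0 is the target).

h = [0.0000, 8.4706, 9.1765]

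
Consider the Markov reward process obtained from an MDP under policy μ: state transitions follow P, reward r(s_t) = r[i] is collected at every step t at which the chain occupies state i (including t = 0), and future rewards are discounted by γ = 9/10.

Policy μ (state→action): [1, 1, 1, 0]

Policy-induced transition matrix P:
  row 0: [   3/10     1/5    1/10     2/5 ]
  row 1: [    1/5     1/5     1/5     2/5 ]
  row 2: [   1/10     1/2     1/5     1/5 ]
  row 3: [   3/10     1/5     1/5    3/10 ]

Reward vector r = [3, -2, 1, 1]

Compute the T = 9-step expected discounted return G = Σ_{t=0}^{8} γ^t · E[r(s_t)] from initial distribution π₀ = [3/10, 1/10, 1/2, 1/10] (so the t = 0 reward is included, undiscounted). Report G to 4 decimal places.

G = 4.6272

t=0: π = [0.3000, 0.1000, 0.5000, 0.1000], E[r] = 1.3000, γ^t·E[r] = 1.300000, running G = 1.300000
t=1: π = [0.1900, 0.3500, 0.1700, 0.2900], E[r] = 0.3300, γ^t·E[r] = 0.297000, running G = 1.597000
t=2: π = [0.2310, 0.2510, 0.1810, 0.3370], E[r] = 0.7090, γ^t·E[r] = 0.574290, running G = 2.171290
t=3: π = [0.2387, 0.2543, 0.1769, 0.3301], E[r] = 0.7145, γ^t·E[r] = 0.520871, running G = 2.692161
t=4: π = [0.2392, 0.2531, 0.1761, 0.3316], E[r] = 0.7192, γ^t·E[r] = 0.471847, running G = 3.164008
t=5: π = [0.2395, 0.2528, 0.1761, 0.3316], E[r] = 0.7204, γ^t·E[r] = 0.425399, running G = 3.589407
t=6: π = [0.2395, 0.2528, 0.1761, 0.3316], E[r] = 0.7205, γ^t·E[r] = 0.382918, running G = 3.972325
t=7: π = [0.2395, 0.2528, 0.1761, 0.3316], E[r] = 0.7206, γ^t·E[r] = 0.344644, running G = 4.316969
t=8: π = [0.2395, 0.2528, 0.1760, 0.3316], E[r] = 0.7206, γ^t·E[r] = 0.310183, running G = 4.627151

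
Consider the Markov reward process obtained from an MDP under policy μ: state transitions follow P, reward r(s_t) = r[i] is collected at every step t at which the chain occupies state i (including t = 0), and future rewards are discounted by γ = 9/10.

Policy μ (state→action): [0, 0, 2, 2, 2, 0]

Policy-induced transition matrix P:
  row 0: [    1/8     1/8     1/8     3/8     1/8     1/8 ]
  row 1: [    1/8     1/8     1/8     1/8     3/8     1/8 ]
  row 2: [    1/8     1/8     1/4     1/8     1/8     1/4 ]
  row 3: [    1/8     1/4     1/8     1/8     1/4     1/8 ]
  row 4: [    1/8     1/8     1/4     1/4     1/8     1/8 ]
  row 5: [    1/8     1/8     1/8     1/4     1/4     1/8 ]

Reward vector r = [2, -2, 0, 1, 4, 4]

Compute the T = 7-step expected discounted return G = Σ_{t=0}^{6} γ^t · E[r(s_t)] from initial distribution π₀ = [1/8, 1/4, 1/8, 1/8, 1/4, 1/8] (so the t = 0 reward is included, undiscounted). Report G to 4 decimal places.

G = 7.9892

t=0: π = [0.1250, 0.2500, 0.1250, 0.1250, 0.2500, 0.1250], E[r] = 1.3750, γ^t·E[r] = 1.375000, running G = 1.375000
t=1: π = [0.1250, 0.1406, 0.1719, 0.2031, 0.2188, 0.1406], E[r] = 1.6094, γ^t·E[r] = 1.448438, running G = 2.823438
t=2: π = [0.1250, 0.1504, 0.1738, 0.2012, 0.2031, 0.1465], E[r] = 1.5488, γ^t·E[r] = 1.254551, running G = 4.077988
t=3: π = [0.1250, 0.1501, 0.1721, 0.2000, 0.2061, 0.1467], E[r] = 1.5608, γ^t·E[r] = 1.137817, running G = 5.215805
t=4: π = [0.1250, 0.1500, 0.1723, 0.2003, 0.2059, 0.1465], E[r] = 1.5599, γ^t·E[r] = 1.023454, running G = 6.239259
t=5: π = [0.1250, 0.1500, 0.1723, 0.2003, 0.2059, 0.1465], E[r] = 1.5598, γ^t·E[r] = 0.921030, running G = 7.160289
t=6: π = [0.1250, 0.1500, 0.1723, 0.2003, 0.2059, 0.1465], E[r] = 1.5598, γ^t·E[r] = 0.828951, running G = 7.989240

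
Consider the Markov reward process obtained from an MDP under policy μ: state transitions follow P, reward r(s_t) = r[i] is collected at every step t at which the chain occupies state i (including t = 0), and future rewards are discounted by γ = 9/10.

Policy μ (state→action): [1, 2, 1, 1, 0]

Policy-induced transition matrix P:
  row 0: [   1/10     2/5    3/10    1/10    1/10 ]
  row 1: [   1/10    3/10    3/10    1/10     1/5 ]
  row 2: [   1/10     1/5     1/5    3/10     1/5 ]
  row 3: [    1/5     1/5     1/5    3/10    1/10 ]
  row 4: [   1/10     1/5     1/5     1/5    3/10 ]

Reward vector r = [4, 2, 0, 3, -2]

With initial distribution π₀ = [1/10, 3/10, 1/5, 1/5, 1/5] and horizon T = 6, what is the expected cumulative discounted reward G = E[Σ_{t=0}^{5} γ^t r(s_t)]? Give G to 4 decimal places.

t=0: π = [0.1000, 0.3000, 0.2000, 0.2000, 0.2000], E[r] = 1.2000, γ^t·E[r] = 1.200000, running G = 1.200000
t=1: π = [0.1200, 0.2500, 0.2400, 0.2000, 0.1900], E[r] = 1.2000, γ^t·E[r] = 1.080000, running G = 2.280000
t=2: π = [0.1200, 0.2490, 0.2370, 0.2070, 0.1870], E[r] = 1.2250, γ^t·E[r] = 0.992250, running G = 3.272250
t=3: π = [0.1207, 0.2489, 0.2369, 0.2075, 0.1860], E[r] = 1.2311, γ^t·E[r] = 0.897472, running G = 4.169722
t=4: π = [0.1208, 0.2490, 0.2370, 0.2075, 0.1858], E[r] = 1.2319, γ^t·E[r] = 0.808276, running G = 4.977998
t=5: π = [0.1207, 0.2491, 0.2370, 0.2075, 0.1858], E[r] = 1.2320, γ^t·E[r] = 0.727475, running G = 5.705473

G = 5.7055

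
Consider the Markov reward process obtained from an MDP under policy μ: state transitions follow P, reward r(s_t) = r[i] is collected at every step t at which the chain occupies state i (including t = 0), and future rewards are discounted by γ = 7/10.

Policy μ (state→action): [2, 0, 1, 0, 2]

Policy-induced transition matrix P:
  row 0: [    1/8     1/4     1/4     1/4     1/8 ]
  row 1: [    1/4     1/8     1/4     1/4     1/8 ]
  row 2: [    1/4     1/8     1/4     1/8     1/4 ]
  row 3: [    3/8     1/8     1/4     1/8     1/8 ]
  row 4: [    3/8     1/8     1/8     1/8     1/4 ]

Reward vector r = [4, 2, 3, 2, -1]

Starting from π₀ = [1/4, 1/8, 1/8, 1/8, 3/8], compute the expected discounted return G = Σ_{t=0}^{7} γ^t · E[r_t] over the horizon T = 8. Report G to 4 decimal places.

t=0: π = [0.2500, 0.1250, 0.1250, 0.1250, 0.3750], E[r] = 1.5000, γ^t·E[r] = 1.500000, running G = 1.500000
t=1: π = [0.2813, 0.1563, 0.2031, 0.1719, 0.1875], E[r] = 2.2031, γ^t·E[r] = 1.542188, running G = 3.042188
t=2: π = [0.2598, 0.1602, 0.2266, 0.1797, 0.1738], E[r] = 2.2246, γ^t·E[r] = 1.090059, running G = 4.132246
t=3: π = [0.2617, 0.1575, 0.2283, 0.1775, 0.1750], E[r] = 2.2266, γ^t·E[r] = 0.763711, running G = 4.895957
t=4: π = [0.2614, 0.1577, 0.2281, 0.1774, 0.1754], E[r] = 2.2246, γ^t·E[r] = 0.534121, running G = 5.430078
t=5: π = [0.2614, 0.1577, 0.2281, 0.1774, 0.1754], E[r] = 2.2246, γ^t·E[r] = 0.373891, running G = 5.803969
t=6: π = [0.2614, 0.1577, 0.2281, 0.1774, 0.1754], E[r] = 2.2246, γ^t·E[r] = 0.261722, running G = 6.065691
t=7: π = [0.2614, 0.1577, 0.2281, 0.1774, 0.1754], E[r] = 2.2246, γ^t·E[r] = 0.183206, running G = 6.248897

G = 6.2489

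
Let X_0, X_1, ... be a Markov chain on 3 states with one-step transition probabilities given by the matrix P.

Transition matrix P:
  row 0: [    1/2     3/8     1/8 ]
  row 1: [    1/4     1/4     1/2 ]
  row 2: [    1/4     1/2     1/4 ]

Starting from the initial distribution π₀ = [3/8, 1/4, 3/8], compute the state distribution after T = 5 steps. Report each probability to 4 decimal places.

π = [0.3334, 0.3668, 0.2999]

t=0: π = [0.3750, 0.2500, 0.3750]
t=1: π = [0.3438, 0.3906, 0.2656]
t=2: π = [0.3359, 0.3594, 0.3047]
t=3: π = [0.3340, 0.3682, 0.2979]
t=4: π = [0.3335, 0.3662, 0.3003]
t=5: π = [0.3334, 0.3668, 0.2999]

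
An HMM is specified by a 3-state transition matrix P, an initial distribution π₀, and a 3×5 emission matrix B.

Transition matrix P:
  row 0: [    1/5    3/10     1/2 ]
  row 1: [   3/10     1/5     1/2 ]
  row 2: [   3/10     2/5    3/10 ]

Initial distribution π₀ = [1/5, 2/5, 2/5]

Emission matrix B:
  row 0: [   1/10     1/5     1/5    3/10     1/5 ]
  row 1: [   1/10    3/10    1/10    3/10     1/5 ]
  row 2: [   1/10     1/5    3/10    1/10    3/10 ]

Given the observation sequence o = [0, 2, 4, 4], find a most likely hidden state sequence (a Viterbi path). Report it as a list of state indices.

t=0: δ = [2.000e-02, 4.000e-02, 4.000e-02]  (obs o_0=0)
t=1: δ = [2.400e-03, 1.600e-03, 6.000e-03]  ψ = [1, 2, 1]  (obs o_1=2)
t=2: δ = [3.600e-04, 4.800e-04, 5.400e-04]  ψ = [2, 2, 2]  (obs o_2=4)
t=3: δ = [3.240e-05, 4.320e-05, 7.200e-05]  ψ = [2, 2, 1]  (obs o_3=4)
backtrack: best end state = 2; path = [1, 2, 1, 2]

path = [1, 2, 1, 2]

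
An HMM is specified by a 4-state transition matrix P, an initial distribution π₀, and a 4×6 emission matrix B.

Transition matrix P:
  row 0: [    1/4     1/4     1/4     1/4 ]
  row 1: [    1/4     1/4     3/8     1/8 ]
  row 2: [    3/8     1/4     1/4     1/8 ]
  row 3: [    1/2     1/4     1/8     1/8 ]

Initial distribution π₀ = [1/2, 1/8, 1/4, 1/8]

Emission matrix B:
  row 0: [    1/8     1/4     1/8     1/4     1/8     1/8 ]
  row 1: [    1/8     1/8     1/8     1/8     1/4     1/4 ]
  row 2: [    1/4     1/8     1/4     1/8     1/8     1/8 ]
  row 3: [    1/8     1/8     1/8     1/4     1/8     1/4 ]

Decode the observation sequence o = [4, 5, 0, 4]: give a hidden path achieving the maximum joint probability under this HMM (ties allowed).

t=0: δ = [6.250e-02, 3.125e-02, 3.125e-02, 1.562e-02]  (obs o_0=4)
t=1: δ = [1.953e-03, 3.906e-03, 1.953e-03, 3.906e-03]  ψ = [0, 0, 0, 0]  (obs o_1=5)
t=2: δ = [2.441e-04, 1.221e-04, 3.662e-04, 6.104e-05]  ψ = [3, 1, 1, 0]  (obs o_2=0)
t=3: δ = [1.717e-05, 2.289e-05, 1.144e-05, 7.629e-06]  ψ = [2, 2, 2, 0]  (obs o_3=4)
backtrack: best end state = 1; path = [0, 1, 2, 1]

path = [0, 1, 2, 1]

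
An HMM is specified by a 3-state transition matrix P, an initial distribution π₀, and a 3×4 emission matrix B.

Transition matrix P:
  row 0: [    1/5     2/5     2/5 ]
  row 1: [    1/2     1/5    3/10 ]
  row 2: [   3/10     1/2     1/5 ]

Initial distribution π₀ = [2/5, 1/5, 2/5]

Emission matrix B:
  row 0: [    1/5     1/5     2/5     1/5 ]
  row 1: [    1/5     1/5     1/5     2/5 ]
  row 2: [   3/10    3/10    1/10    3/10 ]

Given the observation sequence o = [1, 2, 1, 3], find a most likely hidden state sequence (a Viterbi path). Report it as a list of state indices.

path = [2, 0, 2, 1]

t=0: δ = [8.000e-02, 4.000e-02, 1.200e-01]  (obs o_0=1)
t=1: δ = [1.440e-02, 1.200e-02, 3.200e-03]  ψ = [2, 2, 0]  (obs o_1=2)
t=2: δ = [1.200e-03, 1.152e-03, 1.728e-03]  ψ = [1, 0, 0]  (obs o_2=1)
t=3: δ = [1.152e-04, 3.456e-04, 1.440e-04]  ψ = [1, 2, 0]  (obs o_3=3)
backtrack: best end state = 1; path = [2, 0, 2, 1]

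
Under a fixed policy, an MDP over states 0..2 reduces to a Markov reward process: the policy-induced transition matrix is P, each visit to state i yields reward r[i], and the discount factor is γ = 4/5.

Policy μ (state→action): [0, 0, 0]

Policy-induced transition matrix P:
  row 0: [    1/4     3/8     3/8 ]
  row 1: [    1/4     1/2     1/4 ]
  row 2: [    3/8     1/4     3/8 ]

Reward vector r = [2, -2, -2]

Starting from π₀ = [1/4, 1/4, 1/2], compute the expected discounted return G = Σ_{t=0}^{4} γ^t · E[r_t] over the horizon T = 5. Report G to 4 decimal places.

G = -2.8994

t=0: π = [0.2500, 0.2500, 0.5000], E[r] = -1.0000, γ^t·E[r] = -1.000000, running G = -1.000000
t=1: π = [0.3125, 0.3438, 0.3438], E[r] = -0.7500, γ^t·E[r] = -0.600000, running G = -1.600000
t=2: π = [0.2930, 0.3750, 0.3320], E[r] = -0.8281, γ^t·E[r] = -0.530000, running G = -2.130000
t=3: π = [0.2915, 0.3804, 0.3281], E[r] = -0.8340, γ^t·E[r] = -0.427000, running G = -2.557000
t=4: π = [0.2910, 0.3815, 0.3275], E[r] = -0.8359, γ^t·E[r] = -0.342400, running G = -2.899400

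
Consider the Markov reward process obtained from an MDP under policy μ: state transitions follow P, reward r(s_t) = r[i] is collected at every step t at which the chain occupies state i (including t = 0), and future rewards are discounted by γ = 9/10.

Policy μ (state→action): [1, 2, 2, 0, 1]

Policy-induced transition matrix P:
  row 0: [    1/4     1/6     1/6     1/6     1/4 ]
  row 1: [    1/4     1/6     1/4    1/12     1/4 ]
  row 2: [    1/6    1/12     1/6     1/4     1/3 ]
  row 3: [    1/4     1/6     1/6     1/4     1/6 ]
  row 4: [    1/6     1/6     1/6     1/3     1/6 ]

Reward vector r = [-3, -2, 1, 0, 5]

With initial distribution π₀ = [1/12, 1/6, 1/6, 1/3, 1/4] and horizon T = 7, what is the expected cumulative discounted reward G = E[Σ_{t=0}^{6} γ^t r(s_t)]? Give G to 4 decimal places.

t=0: π = [0.0833, 0.1667, 0.1667, 0.3333, 0.2500], E[r] = 0.8333, γ^t·E[r] = 0.833333, running G = 0.833333
t=1: π = [0.2153, 0.1528, 0.1806, 0.2361, 0.2153], E[r] = 0.3056, γ^t·E[r] = 0.275000, running G = 1.108333
t=2: π = [0.2170, 0.1516, 0.1794, 0.2245, 0.2274], E[r] = 0.3623, γ^t·E[r] = 0.293438, running G = 1.401771
t=3: π = [0.2161, 0.1517, 0.1793, 0.2256, 0.2273], E[r] = 0.3640, γ^t·E[r] = 0.265359, running G = 1.667130
t=4: π = [0.2161, 0.1517, 0.1793, 0.2256, 0.2272], E[r] = 0.3635, γ^t·E[r] = 0.238502, running G = 1.905632
t=5: π = [0.2161, 0.1517, 0.1793, 0.2256, 0.2272], E[r] = 0.3635, γ^t·E[r] = 0.214652, running G = 2.120284
t=6: π = [0.2161, 0.1517, 0.1793, 0.2256, 0.2272], E[r] = 0.3635, γ^t·E[r] = 0.193189, running G = 2.313474

G = 2.3135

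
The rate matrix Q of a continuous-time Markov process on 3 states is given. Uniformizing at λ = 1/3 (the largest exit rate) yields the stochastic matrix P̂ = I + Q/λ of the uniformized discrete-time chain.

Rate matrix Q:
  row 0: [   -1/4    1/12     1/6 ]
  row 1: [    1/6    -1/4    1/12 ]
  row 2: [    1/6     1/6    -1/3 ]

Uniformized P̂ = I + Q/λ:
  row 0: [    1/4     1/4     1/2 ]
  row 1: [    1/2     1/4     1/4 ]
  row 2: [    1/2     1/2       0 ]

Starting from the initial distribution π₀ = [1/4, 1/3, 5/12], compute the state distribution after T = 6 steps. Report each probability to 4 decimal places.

π = [0.4000, 0.3198, 0.2803]

t=0: π = [0.2500, 0.3333, 0.4167]
t=1: π = [0.4375, 0.3542, 0.2083]
t=2: π = [0.3906, 0.3021, 0.3073]
t=3: π = [0.4023, 0.3268, 0.2708]
t=4: π = [0.3994, 0.3177, 0.2829]
t=5: π = [0.4001, 0.3207, 0.2791]
t=6: π = [0.4000, 0.3198, 0.2803]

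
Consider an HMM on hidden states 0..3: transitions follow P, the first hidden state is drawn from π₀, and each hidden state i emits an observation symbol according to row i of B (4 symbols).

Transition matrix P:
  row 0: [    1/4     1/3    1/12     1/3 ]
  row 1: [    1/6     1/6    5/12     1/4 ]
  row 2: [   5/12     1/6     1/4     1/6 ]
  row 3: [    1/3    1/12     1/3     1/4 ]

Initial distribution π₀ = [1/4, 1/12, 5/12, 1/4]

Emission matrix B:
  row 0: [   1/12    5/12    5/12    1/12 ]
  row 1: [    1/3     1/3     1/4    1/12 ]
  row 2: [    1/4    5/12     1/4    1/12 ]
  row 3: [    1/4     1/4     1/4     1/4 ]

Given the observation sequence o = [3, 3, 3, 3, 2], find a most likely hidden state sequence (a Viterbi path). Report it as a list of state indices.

path = [3, 3, 3, 3, 0]

t=0: δ = [2.083e-02, 6.944e-03, 3.472e-02, 6.250e-02]  (obs o_0=3)
t=1: δ = [1.736e-03, 5.787e-04, 1.736e-03, 3.906e-03]  ψ = [3, 0, 3, 3]  (obs o_1=3)
t=2: δ = [1.085e-04, 4.823e-05, 1.085e-04, 2.441e-04]  ψ = [3, 0, 3, 3]  (obs o_2=3)
t=3: δ = [6.782e-06, 3.014e-06, 6.782e-06, 1.526e-05]  ψ = [3, 0, 3, 3]  (obs o_3=3)
t=4: δ = [2.119e-06, 5.651e-07, 1.272e-06, 9.537e-07]  ψ = [3, 0, 3, 3]  (obs o_4=2)
backtrack: best end state = 0; path = [3, 3, 3, 3, 0]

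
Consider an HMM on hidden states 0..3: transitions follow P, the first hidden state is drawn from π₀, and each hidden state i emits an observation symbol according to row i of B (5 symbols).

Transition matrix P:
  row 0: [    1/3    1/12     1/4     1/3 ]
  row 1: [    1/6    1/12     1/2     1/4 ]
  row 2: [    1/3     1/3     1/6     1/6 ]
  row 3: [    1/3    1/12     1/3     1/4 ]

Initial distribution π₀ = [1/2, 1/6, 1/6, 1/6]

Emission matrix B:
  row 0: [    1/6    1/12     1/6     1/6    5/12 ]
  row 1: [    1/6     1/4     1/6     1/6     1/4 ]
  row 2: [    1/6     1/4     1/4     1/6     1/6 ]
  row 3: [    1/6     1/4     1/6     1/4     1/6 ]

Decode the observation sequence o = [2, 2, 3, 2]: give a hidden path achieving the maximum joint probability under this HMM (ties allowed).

path = [0, 2, 1, 2]

t=0: δ = [8.333e-02, 2.778e-02, 4.167e-02, 2.778e-02]  (obs o_0=2)
t=1: δ = [4.630e-03, 2.315e-03, 5.208e-03, 4.630e-03]  ψ = [0, 2, 0, 0]  (obs o_1=2)
t=2: δ = [2.894e-04, 2.894e-04, 2.572e-04, 3.858e-04]  ψ = [2, 2, 3, 0]  (obs o_2=3)
t=3: δ = [2.143e-05, 1.429e-05, 3.617e-05, 1.608e-05]  ψ = [3, 2, 1, 0]  (obs o_3=2)
backtrack: best end state = 2; path = [0, 2, 1, 2]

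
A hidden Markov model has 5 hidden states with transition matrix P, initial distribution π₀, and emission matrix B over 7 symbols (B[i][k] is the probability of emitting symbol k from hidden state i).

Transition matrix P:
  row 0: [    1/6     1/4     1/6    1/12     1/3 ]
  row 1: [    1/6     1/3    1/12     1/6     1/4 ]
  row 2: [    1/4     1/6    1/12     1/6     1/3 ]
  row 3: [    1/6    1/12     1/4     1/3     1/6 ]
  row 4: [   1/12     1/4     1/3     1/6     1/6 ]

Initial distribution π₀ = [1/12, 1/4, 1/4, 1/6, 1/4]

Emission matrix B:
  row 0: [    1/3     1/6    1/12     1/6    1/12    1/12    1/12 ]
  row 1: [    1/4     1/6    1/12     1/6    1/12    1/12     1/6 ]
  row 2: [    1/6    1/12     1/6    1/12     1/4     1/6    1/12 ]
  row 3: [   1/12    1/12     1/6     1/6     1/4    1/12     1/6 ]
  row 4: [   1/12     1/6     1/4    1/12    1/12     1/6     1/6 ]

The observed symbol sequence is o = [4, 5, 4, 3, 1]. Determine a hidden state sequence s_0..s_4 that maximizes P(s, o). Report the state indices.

t=0: δ = [6.944e-03, 2.083e-02, 6.250e-02, 4.167e-02, 2.083e-02]  (obs o_0=4)
t=1: δ = [1.302e-03, 8.681e-04, 1.736e-03, 1.157e-03, 3.472e-03]  ψ = [2, 2, 3, 3, 2]  (obs o_1=5)
t=2: δ = [3.617e-05, 7.234e-05, 2.894e-04, 1.447e-04, 4.823e-05]  ψ = [2, 4, 4, 4, 2]  (obs o_2=4)
t=3: δ = [1.206e-05, 8.038e-06, 3.014e-06, 8.038e-06, 8.038e-06]  ψ = [2, 2, 3, 2, 2]  (obs o_3=3)
t=4: δ = [3.349e-07, 5.023e-07, 2.233e-07, 2.233e-07, 6.698e-07]  ψ = [0, 0, 4, 3, 0]  (obs o_4=1)
backtrack: best end state = 4; path = [2, 4, 2, 0, 4]

path = [2, 4, 2, 0, 4]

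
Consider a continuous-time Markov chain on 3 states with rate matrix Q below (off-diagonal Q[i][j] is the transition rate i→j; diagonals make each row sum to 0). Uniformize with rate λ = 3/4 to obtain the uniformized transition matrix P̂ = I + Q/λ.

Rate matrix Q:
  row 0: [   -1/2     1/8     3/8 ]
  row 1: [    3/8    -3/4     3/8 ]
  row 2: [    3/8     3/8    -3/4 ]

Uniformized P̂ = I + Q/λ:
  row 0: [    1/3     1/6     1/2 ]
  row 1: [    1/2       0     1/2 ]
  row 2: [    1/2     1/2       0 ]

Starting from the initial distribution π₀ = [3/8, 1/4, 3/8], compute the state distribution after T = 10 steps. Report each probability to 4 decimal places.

π = [0.4286, 0.2381, 0.3334]

t=0: π = [0.3750, 0.2500, 0.3750]
t=1: π = [0.4375, 0.2500, 0.3125]
t=2: π = [0.4271, 0.2292, 0.3438]
t=3: π = [0.4288, 0.2431, 0.3281]
t=4: π = [0.4285, 0.2355, 0.3359]
t=5: π = [0.4286, 0.2394, 0.3320]
t=6: π = [0.4286, 0.2374, 0.3340]
t=7: π = [0.4286, 0.2384, 0.3330]
t=8: π = [0.4286, 0.2379, 0.3335]
t=9: π = [0.4286, 0.2382, 0.3333]
t=10: π = [0.4286, 0.2381, 0.3334]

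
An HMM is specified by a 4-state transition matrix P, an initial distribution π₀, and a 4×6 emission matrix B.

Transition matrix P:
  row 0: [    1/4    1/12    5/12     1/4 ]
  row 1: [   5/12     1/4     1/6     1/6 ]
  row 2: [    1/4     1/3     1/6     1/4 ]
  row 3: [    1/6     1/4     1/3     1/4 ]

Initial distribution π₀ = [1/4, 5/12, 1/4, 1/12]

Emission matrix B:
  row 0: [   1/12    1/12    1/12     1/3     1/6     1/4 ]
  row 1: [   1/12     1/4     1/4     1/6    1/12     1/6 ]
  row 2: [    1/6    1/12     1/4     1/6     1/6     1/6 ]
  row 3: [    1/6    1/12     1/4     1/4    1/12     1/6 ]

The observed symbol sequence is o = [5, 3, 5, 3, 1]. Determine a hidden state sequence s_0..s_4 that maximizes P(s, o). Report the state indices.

t=0: δ = [6.250e-02, 6.944e-02, 4.167e-02, 1.389e-02]  (obs o_0=5)
t=1: δ = [9.645e-03, 2.894e-03, 4.340e-03, 3.906e-03]  ψ = [1, 1, 0, 0]  (obs o_1=3)
t=2: δ = [6.028e-04, 2.411e-04, 6.698e-04, 4.019e-04]  ψ = [0, 2, 0, 0]  (obs o_2=5)
t=3: δ = [5.582e-05, 3.721e-05, 4.186e-05, 4.186e-05]  ψ = [2, 2, 0, 2]  (obs o_3=3)
t=4: δ = [1.292e-06, 3.489e-06, 1.938e-06, 1.163e-06]  ψ = [1, 2, 0, 0]  (obs o_4=1)
backtrack: best end state = 1; path = [1, 0, 0, 2, 1]

path = [1, 0, 0, 2, 1]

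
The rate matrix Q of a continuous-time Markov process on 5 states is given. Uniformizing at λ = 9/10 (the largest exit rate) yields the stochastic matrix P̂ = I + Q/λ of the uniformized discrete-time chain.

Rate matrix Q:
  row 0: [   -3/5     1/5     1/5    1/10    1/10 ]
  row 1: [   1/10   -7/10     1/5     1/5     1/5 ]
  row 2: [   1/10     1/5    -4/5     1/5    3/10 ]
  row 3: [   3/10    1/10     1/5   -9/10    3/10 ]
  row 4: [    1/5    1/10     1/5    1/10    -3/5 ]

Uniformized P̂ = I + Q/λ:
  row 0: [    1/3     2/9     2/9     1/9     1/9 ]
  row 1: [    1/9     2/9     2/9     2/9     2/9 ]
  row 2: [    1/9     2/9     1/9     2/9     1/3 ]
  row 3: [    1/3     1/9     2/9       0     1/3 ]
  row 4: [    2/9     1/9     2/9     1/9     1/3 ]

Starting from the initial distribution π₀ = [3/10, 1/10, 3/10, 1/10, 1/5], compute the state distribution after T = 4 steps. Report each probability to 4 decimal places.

t=0: π = [0.3000, 0.1000, 0.3000, 0.1000, 0.2000]
t=1: π = [0.2222, 0.1889, 0.1889, 0.1444, 0.2556]
t=2: π = [0.2210, 0.1778, 0.2012, 0.1370, 0.2630]
t=3: π = [0.2199, 0.1778, 0.1999, 0.1380, 0.2645]
t=4: π = [0.2200, 0.1775, 0.2000, 0.1377, 0.2647]

π = [0.2200, 0.1775, 0.2000, 0.1377, 0.2647]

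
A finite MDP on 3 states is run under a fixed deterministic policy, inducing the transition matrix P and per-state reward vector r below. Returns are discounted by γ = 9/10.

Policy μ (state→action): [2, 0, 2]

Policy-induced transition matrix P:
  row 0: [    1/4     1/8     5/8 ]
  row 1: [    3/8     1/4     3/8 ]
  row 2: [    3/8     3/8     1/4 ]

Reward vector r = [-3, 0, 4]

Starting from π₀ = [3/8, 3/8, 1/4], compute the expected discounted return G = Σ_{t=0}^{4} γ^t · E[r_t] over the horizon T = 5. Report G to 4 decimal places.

t=0: π = [0.3750, 0.3750, 0.2500], E[r] = -0.1250, γ^t·E[r] = -0.125000, running G = -0.125000
t=1: π = [0.3281, 0.2344, 0.4375], E[r] = 0.7656, γ^t·E[r] = 0.689063, running G = 0.564063
t=2: π = [0.3340, 0.2637, 0.4023], E[r] = 0.6074, γ^t·E[r] = 0.492012, running G = 1.056074
t=3: π = [0.3333, 0.2585, 0.4082], E[r] = 0.6331, γ^t·E[r] = 0.461498, running G = 1.517573
t=4: π = [0.3333, 0.2594, 0.4073], E[r] = 0.6291, γ^t·E[r] = 0.412766, running G = 1.930338

G = 1.9303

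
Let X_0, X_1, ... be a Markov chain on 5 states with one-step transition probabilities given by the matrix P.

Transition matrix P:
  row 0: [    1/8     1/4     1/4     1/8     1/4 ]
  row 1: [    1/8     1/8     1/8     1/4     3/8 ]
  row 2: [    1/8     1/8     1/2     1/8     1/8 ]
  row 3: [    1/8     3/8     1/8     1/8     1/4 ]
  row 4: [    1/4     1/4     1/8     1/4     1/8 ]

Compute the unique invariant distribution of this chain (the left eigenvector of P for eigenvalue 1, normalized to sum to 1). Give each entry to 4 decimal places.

Balance equations π_j = Σ_i π_i·P[i][j]:
  π_0 = 1/8·π_0 + 1/8·π_1 + 1/8·π_2 + 1/8·π_3 + 1/4·π_4
  π_1 = 1/4·π_0 + 1/8·π_1 + 1/8·π_2 + 3/8·π_3 + 1/4·π_4
  π_2 = 1/4·π_0 + 1/8·π_1 + 1/2·π_2 + 1/8·π_3 + 1/8·π_4
  π_3 = 1/8·π_0 + 1/4·π_1 + 1/8·π_2 + 1/8·π_3 + 1/4·π_4
  normalize: π_0 + π_1 + π_2 + π_3 + π_4 = 1
Solving the linear system gives exactly π = [186/1219, 264/1219, 281/1219, 219/1219, 269/1219].

π = [0.1526, 0.2166, 0.2305, 0.1797, 0.2207]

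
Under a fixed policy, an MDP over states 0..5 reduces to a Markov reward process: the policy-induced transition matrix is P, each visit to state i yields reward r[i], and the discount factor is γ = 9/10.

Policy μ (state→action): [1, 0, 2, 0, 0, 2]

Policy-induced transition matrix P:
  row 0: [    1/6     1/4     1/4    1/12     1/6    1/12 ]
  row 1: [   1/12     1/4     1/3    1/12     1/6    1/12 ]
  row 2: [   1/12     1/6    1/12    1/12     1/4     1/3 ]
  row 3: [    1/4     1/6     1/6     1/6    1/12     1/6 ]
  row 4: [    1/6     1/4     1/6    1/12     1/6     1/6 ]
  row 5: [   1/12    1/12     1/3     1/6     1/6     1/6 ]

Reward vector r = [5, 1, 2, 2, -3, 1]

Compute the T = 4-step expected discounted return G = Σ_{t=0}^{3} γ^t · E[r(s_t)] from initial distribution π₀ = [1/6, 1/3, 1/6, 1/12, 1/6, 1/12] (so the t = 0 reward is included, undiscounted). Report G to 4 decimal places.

t=0: π = [0.1667, 0.3333, 0.1667, 0.0833, 0.1667, 0.0833], E[r] = 1.2500, γ^t·E[r] = 1.250000, running G = 1.250000
t=1: π = [0.1250, 0.2153, 0.2361, 0.0972, 0.1736, 0.1528], E[r] = 1.1389, γ^t·E[r] = 1.025000, running G = 2.275000
t=2: π = [0.1244, 0.1968, 0.2188, 0.1042, 0.1782, 0.1777], E[r] = 1.1076, γ^t·E[r] = 0.897188, running G = 3.172188
t=3: π = [0.1259, 0.1935, 0.2212, 0.1068, 0.1762, 0.1764], E[r] = 1.1268, γ^t·E[r] = 0.821461, running G = 3.993648

G = 3.9936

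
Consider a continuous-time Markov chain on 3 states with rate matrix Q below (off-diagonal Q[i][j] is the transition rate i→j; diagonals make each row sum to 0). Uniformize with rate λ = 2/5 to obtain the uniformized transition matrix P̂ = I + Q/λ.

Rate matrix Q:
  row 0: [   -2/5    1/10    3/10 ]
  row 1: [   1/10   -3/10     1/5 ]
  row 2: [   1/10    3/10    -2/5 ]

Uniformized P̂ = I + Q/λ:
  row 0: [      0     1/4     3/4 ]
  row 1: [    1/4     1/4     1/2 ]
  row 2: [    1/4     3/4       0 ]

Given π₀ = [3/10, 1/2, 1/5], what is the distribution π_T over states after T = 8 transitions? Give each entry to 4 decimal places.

π = [0.2000, 0.4344, 0.3656]

t=0: π = [0.3000, 0.5000, 0.2000]
t=1: π = [0.1750, 0.3500, 0.4750]
t=2: π = [0.2063, 0.4875, 0.3063]
t=3: π = [0.1984, 0.4031, 0.3984]
t=4: π = [0.2004, 0.4492, 0.3504]
t=5: π = [0.1999, 0.4252, 0.3749]
t=6: π = [0.2000, 0.4375, 0.3625]
t=7: π = [0.2000, 0.4313, 0.3687]
t=8: π = [0.2000, 0.4344, 0.3656]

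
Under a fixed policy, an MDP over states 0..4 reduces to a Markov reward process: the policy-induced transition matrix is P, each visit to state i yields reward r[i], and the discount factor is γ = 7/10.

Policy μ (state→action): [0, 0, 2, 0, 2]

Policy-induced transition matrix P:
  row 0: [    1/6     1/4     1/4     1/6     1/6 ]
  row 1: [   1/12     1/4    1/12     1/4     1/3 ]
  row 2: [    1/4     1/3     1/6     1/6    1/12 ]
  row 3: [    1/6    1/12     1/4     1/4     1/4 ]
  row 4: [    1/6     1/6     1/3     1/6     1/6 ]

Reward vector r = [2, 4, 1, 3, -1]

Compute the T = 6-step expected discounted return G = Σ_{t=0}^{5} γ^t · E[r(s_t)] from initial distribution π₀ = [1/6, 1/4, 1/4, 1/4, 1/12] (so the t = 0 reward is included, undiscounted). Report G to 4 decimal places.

G = 5.7818

t=0: π = [0.1667, 0.2500, 0.2500, 0.2500, 0.0833], E[r] = 2.2500, γ^t·E[r] = 2.250000, running G = 2.250000
t=1: π = [0.1667, 0.2222, 0.1944, 0.2083, 0.2083], E[r] = 1.8333, γ^t·E[r] = 1.283333, running G = 3.533333
t=2: π = [0.1644, 0.2141, 0.2141, 0.2025, 0.2049], E[r] = 1.8021, γ^t·E[r] = 0.883021, running G = 4.416354
t=3: π = [0.1667, 0.2170, 0.2135, 0.2014, 0.2014], E[r] = 1.8177, γ^t·E[r] = 0.623474, running G = 5.039828
t=4: π = [0.1664, 0.2174, 0.2128, 0.2015, 0.2018], E[r] = 1.8181, γ^t·E[r] = 0.436536, running G = 5.476364
t=5: π = [0.1663, 0.2173, 0.2128, 0.2016, 0.2020], E[r] = 1.8175, γ^t·E[r] = 0.305466, running G = 5.781830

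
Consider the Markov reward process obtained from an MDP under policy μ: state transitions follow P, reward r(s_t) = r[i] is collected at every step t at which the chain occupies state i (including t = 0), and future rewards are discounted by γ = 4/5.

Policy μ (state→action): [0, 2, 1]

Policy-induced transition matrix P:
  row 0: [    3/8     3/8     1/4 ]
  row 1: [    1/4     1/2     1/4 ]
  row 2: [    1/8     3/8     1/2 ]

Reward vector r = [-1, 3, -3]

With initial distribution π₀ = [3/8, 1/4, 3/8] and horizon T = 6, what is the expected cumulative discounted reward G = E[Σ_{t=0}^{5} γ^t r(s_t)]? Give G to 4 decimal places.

G = -0.7221

t=0: π = [0.3750, 0.2500, 0.3750], E[r] = -0.7500, γ^t·E[r] = -0.750000, running G = -0.750000
t=1: π = [0.2500, 0.4063, 0.3438], E[r] = -0.0625, γ^t·E[r] = -0.050000, running G = -0.800000
t=2: π = [0.2383, 0.4258, 0.3359], E[r] = 0.0313, γ^t·E[r] = 0.020000, running G = -0.780000
t=3: π = [0.2378, 0.4282, 0.3340], E[r] = 0.0449, γ^t·E[r] = 0.023000, running G = -0.757000
t=4: π = [0.2380, 0.4285, 0.3335], E[r] = 0.0471, γ^t·E[r] = 0.019300, running G = -0.737700
t=5: π = [0.2381, 0.4286, 0.3334], E[r] = 0.0475, γ^t·E[r] = 0.015570, running G = -0.722130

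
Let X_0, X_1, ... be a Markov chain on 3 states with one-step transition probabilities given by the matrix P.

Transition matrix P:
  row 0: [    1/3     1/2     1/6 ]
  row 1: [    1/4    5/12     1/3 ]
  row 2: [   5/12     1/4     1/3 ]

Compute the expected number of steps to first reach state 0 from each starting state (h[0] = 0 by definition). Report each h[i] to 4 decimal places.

h = [0.0000, 3.2727, 2.7273]

First-step conditioning: h[0] = 0; for i ≠ 0, h[i] = 1 + Σ_k P[i][k]·h[k].
  h[1] = 1 + 5/12·h[1] + 1/3·h[2]
  h[2] = 1 + 1/4·h[1] + 1/3·h[2]
Solving the 2×2 linear system over states ≠ 0 gives exactly h = [0, 36/11, 30/11] (h[0] = 0 is the target).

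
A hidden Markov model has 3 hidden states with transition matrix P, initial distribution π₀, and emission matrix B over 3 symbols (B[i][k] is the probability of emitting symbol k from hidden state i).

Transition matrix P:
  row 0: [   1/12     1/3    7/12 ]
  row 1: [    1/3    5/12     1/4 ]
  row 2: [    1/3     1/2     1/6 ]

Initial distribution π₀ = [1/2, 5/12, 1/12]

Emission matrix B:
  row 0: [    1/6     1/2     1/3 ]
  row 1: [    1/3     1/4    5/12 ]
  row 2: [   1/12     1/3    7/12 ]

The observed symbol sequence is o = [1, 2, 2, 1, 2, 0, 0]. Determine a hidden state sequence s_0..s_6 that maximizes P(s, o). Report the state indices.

path = [0, 2, 1, 0, 2, 1, 1]

t=0: δ = [2.500e-01, 1.042e-01, 2.778e-02]  (obs o_0=1)
t=1: δ = [1.157e-02, 3.472e-02, 8.507e-02]  ψ = [1, 0, 0]  (obs o_1=2)
t=2: δ = [9.452e-03, 1.772e-02, 8.271e-03]  ψ = [2, 2, 2]  (obs o_2=2)
t=3: δ = [2.954e-03, 1.846e-03, 1.838e-03]  ψ = [1, 1, 0]  (obs o_3=1)
t=4: δ = [2.051e-04, 4.103e-04, 1.005e-03]  ψ = [1, 0, 0]  (obs o_4=2)
t=5: δ = [5.584e-05, 1.675e-04, 1.396e-05]  ψ = [2, 2, 2]  (obs o_5=0)
t=6: δ = [9.307e-06, 2.327e-05, 3.490e-06]  ψ = [1, 1, 1]  (obs o_6=0)
backtrack: best end state = 1; path = [0, 2, 1, 0, 2, 1, 1]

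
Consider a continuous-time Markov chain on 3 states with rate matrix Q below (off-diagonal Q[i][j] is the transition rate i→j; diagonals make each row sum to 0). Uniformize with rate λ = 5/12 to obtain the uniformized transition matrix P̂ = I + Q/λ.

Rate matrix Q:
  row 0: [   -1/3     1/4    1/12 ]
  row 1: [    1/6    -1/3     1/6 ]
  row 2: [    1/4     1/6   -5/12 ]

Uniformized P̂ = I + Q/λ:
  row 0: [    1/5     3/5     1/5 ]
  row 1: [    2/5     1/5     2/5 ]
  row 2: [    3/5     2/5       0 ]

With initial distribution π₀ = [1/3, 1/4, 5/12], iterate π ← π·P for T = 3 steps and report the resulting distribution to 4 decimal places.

t=0: π = [0.3333, 0.2500, 0.4167]
t=1: π = [0.4167, 0.4167, 0.1667]
t=2: π = [0.3500, 0.4000, 0.2500]
t=3: π = [0.3800, 0.3900, 0.2300]

π = [0.3800, 0.3900, 0.2300]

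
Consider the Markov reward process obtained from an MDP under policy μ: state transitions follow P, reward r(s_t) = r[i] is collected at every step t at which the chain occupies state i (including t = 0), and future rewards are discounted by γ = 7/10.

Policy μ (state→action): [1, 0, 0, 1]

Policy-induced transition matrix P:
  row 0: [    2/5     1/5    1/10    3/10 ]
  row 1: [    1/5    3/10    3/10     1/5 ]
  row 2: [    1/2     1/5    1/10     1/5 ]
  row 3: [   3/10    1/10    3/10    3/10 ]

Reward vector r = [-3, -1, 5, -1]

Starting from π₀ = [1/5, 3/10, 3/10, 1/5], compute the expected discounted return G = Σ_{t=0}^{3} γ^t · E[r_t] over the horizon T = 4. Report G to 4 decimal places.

G = -0.4205

t=0: π = [0.2000, 0.3000, 0.3000, 0.2000], E[r] = 0.4000, γ^t·E[r] = 0.400000, running G = 0.400000
t=1: π = [0.3500, 0.2100, 0.2000, 0.2400], E[r] = -0.5000, γ^t·E[r] = -0.350000, running G = 0.050000
t=2: π = [0.3540, 0.1970, 0.1900, 0.2590], E[r] = -0.5680, γ^t·E[r] = -0.278320, running G = -0.228320
t=3: π = [0.3537, 0.1938, 0.1912, 0.2613], E[r] = -0.5602, γ^t·E[r] = -0.192149, running G = -0.420469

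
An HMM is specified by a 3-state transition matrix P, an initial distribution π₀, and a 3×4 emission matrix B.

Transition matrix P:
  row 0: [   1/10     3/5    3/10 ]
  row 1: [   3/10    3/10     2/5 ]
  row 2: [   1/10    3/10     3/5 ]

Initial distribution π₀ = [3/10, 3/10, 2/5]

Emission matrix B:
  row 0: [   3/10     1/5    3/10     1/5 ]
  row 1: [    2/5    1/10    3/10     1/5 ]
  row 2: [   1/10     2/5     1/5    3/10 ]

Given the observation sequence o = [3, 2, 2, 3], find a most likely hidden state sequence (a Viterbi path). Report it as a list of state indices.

t=0: δ = [6.000e-02, 6.000e-02, 1.200e-01]  (obs o_0=3)
t=1: δ = [5.400e-03, 1.080e-02, 1.440e-02]  ψ = [1, 0, 2]  (obs o_1=2)
t=2: δ = [9.720e-04, 1.296e-03, 1.728e-03]  ψ = [1, 2, 2]  (obs o_2=2)
t=3: δ = [7.776e-05, 1.166e-04, 3.110e-04]  ψ = [1, 0, 2]  (obs o_3=3)
backtrack: best end state = 2; path = [2, 2, 2, 2]

path = [2, 2, 2, 2]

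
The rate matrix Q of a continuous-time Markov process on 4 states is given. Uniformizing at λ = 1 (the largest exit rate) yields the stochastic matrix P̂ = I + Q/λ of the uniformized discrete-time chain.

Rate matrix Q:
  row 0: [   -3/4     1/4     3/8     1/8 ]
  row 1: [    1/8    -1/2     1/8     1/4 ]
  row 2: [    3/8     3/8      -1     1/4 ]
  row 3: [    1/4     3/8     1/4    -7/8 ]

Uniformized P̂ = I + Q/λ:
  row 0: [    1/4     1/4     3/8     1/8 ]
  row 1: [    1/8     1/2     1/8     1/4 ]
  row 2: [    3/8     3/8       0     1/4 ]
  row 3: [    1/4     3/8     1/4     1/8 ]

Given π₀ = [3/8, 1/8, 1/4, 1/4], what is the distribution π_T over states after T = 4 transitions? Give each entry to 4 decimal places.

t=0: π = [0.3750, 0.1250, 0.2500, 0.2500]
t=1: π = [0.2656, 0.3438, 0.2188, 0.1719]
t=2: π = [0.2344, 0.3848, 0.1855, 0.1953]
t=3: π = [0.2251, 0.3938, 0.1848, 0.1963]
t=4: π = [0.2239, 0.3961, 0.1827, 0.1973]

π = [0.2239, 0.3961, 0.1827, 0.1973]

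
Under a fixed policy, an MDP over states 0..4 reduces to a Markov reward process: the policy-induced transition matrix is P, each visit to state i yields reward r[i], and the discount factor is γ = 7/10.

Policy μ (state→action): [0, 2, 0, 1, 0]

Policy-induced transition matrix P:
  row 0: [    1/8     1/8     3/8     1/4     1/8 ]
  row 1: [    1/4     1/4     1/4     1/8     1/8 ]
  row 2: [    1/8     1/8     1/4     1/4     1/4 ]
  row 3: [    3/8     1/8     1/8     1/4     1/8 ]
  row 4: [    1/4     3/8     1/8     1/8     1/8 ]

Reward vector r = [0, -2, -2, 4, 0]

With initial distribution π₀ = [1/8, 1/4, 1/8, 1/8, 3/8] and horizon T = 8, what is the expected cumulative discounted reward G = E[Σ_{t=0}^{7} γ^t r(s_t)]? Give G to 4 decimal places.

t=0: π = [0.1250, 0.2500, 0.1250, 0.1250, 0.3750], E[r] = -0.2500, γ^t·E[r] = -0.250000, running G = -0.250000
t=1: π = [0.2344, 0.2500, 0.2031, 0.1719, 0.1406], E[r] = -0.2188, γ^t·E[r] = -0.153125, running G = -0.403125
t=2: π = [0.2168, 0.1914, 0.2402, 0.2012, 0.1504], E[r] = -0.0586, γ^t·E[r] = -0.028711, running G = -0.431836
t=3: π = [0.2180, 0.1865, 0.2332, 0.2073, 0.1550], E[r] = -0.0103, γ^t·E[r] = -0.003517, running G = -0.435353
t=4: π = [0.2195, 0.1871, 0.2320, 0.2073, 0.1541], E[r] = -0.0089, γ^t·E[r] = -0.002125, running G = -0.437478
t=5: π = [0.2195, 0.1869, 0.2323, 0.2073, 0.1540], E[r] = -0.0090, γ^t·E[r] = -0.001507, running G = -0.438985
t=6: π = [0.2195, 0.1869, 0.2323, 0.2074, 0.1540], E[r] = -0.0087, γ^t·E[r] = -0.001026, running G = -0.440010
t=7: π = [0.2195, 0.1869, 0.2323, 0.2074, 0.1540], E[r] = -0.0087, γ^t·E[r] = -0.000716, running G = -0.440726

G = -0.4407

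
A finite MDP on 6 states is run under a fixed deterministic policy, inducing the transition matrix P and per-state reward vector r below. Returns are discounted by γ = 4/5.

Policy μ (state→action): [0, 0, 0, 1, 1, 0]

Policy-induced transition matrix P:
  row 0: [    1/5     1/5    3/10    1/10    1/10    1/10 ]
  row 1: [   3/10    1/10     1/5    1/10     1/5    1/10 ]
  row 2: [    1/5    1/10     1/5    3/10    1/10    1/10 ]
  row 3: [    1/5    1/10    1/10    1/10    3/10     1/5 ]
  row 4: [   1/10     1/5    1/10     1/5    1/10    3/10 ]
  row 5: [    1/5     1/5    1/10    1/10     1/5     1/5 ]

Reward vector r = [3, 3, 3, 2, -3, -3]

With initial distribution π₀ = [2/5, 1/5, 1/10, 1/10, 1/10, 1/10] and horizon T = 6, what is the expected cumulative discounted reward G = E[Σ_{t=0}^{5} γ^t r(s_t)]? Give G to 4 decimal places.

G = 4.3432

t=0: π = [0.4000, 0.2000, 0.1000, 0.1000, 0.1000, 0.1000], E[r] = 1.7000, γ^t·E[r] = 1.700000, running G = 1.700000
t=1: π = [0.2100, 0.1600, 0.2100, 0.1300, 0.1500, 0.1400], E[r] = 1.1300, γ^t·E[r] = 0.904000, running G = 2.604000
t=2: π = [0.2010, 0.1500, 0.1790, 0.1570, 0.1560, 0.1570], E[r] = 0.9650, γ^t·E[r] = 0.617600, running G = 3.221600
t=3: π = [0.1994, 0.1514, 0.1731, 0.1514, 0.1621, 0.1626], E[r] = 0.9004, γ^t·E[r] = 0.461005, running G = 3.682605
t=4: π = [0.1989, 0.1524, 0.1723, 0.1508, 0.1617, 0.1638], E[r] = 0.8962, γ^t·E[r] = 0.367071, running G = 4.049676
t=5: π = [0.1991, 0.1524, 0.1723, 0.1506, 0.1618, 0.1638], E[r] = 0.8958, γ^t·E[r] = 0.293544, running G = 4.343220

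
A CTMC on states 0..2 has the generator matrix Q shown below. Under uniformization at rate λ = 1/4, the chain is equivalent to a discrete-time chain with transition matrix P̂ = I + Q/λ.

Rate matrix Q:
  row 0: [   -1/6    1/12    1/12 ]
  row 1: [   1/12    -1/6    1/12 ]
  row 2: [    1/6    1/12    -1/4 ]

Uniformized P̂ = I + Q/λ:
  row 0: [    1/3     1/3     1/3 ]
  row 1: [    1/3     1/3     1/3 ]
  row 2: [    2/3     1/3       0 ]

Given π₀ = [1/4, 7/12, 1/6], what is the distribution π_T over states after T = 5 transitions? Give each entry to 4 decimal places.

t=0: π = [0.2500, 0.5833, 0.1667]
t=1: π = [0.3889, 0.3333, 0.2778]
t=2: π = [0.4259, 0.3333, 0.2407]
t=3: π = [0.4136, 0.3333, 0.2531]
t=4: π = [0.4177, 0.3333, 0.2490]
t=5: π = [0.4163, 0.3333, 0.2503]

π = [0.4163, 0.3333, 0.2503]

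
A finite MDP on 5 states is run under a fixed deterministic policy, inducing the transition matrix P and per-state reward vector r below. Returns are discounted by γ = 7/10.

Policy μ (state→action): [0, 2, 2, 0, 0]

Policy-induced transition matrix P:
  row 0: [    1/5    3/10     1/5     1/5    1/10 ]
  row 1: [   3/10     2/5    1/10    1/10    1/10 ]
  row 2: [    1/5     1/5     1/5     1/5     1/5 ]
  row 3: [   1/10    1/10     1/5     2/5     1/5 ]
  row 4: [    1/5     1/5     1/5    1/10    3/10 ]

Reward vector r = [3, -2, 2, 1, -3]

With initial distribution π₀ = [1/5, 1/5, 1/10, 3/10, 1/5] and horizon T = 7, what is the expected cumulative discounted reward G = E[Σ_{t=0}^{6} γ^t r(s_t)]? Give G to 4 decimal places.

t=0: π = [0.2000, 0.2000, 0.1000, 0.3000, 0.2000], E[r] = 0.1000, γ^t·E[r] = 0.100000, running G = 0.100000
t=1: π = [0.1900, 0.2300, 0.1800, 0.2200, 0.1800], E[r] = 0.1500, γ^t·E[r] = 0.105000, running G = 0.205000
t=2: π = [0.2010, 0.2430, 0.1770, 0.2030, 0.1760], E[r] = 0.1460, γ^t·E[r] = 0.071540, running G = 0.276540
t=3: π = [0.2040, 0.2484, 0.1757, 0.1987, 0.1732], E[r] = 0.1457, γ^t·E[r] = 0.049975, running G = 0.326515
t=4: π = [0.2050, 0.2502, 0.1752, 0.1976, 0.1721], E[r] = 0.1462, γ^t·E[r] = 0.035091, running G = 0.361606
t=5: π = [0.2053, 0.2508, 0.1750, 0.1973, 0.1717], E[r] = 0.1464, γ^t·E[r] = 0.024606, running G = 0.386211
t=6: π = [0.2053, 0.2510, 0.1749, 0.1972, 0.1716], E[r] = 0.1465, γ^t·E[r] = 0.017236, running G = 0.403447

G = 0.4034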